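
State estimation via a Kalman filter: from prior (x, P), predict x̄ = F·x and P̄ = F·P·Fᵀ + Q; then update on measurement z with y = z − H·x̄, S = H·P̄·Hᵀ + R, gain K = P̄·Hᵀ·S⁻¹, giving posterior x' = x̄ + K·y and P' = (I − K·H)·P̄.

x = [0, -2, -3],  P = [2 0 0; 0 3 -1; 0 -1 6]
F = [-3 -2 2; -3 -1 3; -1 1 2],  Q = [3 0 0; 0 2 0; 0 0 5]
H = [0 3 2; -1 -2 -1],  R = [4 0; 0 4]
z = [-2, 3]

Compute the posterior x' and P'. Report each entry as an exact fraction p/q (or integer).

x̄ = F·x = [-2, -7, -8]
P̄ = F·P·Fᵀ + Q = [65 68 26; 68 83 38; 26 38 30]
y = z − H·x̄ = [35, -21]
S = H·P̄·Hᵀ + R = [1327 -1080; -1080 907]
K = P̄·Hᵀ·S⁻¹ = [-12968/37189 -24749/37189; 1015/37189 -9944/37189; 15258/37189 12756/37189]
x' = x̄ + K·y = [-8529/37189, -15974/37189, -31358/37189]
P' = (I − K·H)·P̄ = [119070/37189 11724/37189 -43522/37189; 11724/37189 52044/37189 -76036/37189; -43522/37189 -76036/37189 144570/37189]

x' = [-8529/37189, -15974/37189, -31358/37189]
P' = [119070/37189 11724/37189 -43522/37189; 11724/37189 52044/37189 -76036/37189; -43522/37189 -76036/37189 144570/37189]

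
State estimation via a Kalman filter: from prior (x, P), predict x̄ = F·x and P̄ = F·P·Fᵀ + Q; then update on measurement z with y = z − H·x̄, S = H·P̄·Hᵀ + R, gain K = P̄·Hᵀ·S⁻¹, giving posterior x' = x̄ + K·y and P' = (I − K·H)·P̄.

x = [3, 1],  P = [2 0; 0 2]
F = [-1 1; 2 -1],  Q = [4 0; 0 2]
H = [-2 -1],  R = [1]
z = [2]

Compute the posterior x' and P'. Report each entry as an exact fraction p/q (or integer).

x' = [-24/7, 5]
P' = [68/21 -6; -6 12]

x̄ = F·x = [-2, 5]
P̄ = F·P·Fᵀ + Q = [8 -6; -6 12]
y = z − H·x̄ = [3]
S = H·P̄·Hᵀ + R = [21]
K = P̄·Hᵀ·S⁻¹ = [-10/21; 0]
x' = x̄ + K·y = [-24/7, 5]
P' = (I − K·H)·P̄ = [68/21 -6; -6 12]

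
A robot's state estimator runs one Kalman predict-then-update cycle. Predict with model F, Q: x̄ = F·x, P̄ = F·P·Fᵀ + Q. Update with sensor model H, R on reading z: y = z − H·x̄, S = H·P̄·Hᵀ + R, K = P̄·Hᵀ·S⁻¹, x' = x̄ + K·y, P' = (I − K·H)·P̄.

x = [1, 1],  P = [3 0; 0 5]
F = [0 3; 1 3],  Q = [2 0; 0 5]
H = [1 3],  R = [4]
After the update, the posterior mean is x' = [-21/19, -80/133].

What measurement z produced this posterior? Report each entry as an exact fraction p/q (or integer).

x̄ = F·x = [3, 4]
P̄ = F·P·Fᵀ + Q = [47 45; 45 53]
S = H·P̄·Hᵀ + R = [798]
K = P̄·Hᵀ·S⁻¹ = [13/57; 34/133]
x' − x̄ = [-78/19, -612/133] = K·y
y = (KᵀK)⁻¹·Kᵀ·(x' − x̄) = [-18]
z = y + H·x̄ = [-18] + [15] = [-3]

z = [-3]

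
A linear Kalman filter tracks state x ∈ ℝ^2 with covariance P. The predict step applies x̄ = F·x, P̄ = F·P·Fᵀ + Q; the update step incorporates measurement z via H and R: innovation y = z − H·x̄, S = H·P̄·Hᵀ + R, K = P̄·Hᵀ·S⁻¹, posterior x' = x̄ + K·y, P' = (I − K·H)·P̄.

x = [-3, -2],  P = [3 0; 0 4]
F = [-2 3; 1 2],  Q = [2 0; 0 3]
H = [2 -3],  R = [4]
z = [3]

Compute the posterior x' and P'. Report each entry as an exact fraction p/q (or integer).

x̄ = F·x = [0, -7]
P̄ = F·P·Fᵀ + Q = [50 18; 18 22]
y = z − H·x̄ = [-18]
S = H·P̄·Hᵀ + R = [186]
K = P̄·Hᵀ·S⁻¹ = [23/93; -5/31]
x' = x̄ + K·y = [-138/31, -127/31]
P' = (I − K·H)·P̄ = [3592/93 788/31; 788/31 532/31]

x' = [-138/31, -127/31]
P' = [3592/93 788/31; 788/31 532/31]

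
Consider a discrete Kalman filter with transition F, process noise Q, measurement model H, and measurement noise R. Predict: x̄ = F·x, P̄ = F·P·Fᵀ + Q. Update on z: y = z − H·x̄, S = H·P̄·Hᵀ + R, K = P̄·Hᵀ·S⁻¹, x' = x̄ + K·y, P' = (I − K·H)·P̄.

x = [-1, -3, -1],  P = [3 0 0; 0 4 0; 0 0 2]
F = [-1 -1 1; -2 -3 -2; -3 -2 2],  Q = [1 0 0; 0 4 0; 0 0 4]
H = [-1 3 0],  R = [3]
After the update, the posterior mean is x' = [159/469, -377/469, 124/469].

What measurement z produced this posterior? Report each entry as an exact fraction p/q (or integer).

z = [-3]

x̄ = F·x = [3, 13, 7]
P̄ = F·P·Fᵀ + Q = [10 14 21; 14 60 34; 21 34 55]
S = H·P̄·Hᵀ + R = [469]
K = P̄·Hᵀ·S⁻¹ = [32/469; 166/469; 81/469]
x' − x̄ = [-1248/469, -6474/469, -3159/469] = K·y
y = (KᵀK)⁻¹·Kᵀ·(x' − x̄) = [-39]
z = y + H·x̄ = [-39] + [36] = [-3]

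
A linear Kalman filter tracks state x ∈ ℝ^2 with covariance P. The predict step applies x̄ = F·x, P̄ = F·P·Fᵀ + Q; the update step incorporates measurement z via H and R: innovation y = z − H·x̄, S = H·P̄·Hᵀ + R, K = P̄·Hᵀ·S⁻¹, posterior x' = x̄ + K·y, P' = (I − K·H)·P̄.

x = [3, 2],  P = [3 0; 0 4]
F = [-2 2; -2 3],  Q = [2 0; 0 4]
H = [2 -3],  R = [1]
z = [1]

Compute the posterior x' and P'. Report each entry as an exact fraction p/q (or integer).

x̄ = F·x = [-2, 0]
P̄ = F·P·Fᵀ + Q = [30 36; 36 52]
y = z − H·x̄ = [5]
S = H·P̄·Hᵀ + R = [157]
K = P̄·Hᵀ·S⁻¹ = [-48/157; -84/157]
x' = x̄ + K·y = [-554/157, -420/157]
P' = (I − K·H)·P̄ = [2406/157 1620/157; 1620/157 1108/157]

x' = [-554/157, -420/157]
P' = [2406/157 1620/157; 1620/157 1108/157]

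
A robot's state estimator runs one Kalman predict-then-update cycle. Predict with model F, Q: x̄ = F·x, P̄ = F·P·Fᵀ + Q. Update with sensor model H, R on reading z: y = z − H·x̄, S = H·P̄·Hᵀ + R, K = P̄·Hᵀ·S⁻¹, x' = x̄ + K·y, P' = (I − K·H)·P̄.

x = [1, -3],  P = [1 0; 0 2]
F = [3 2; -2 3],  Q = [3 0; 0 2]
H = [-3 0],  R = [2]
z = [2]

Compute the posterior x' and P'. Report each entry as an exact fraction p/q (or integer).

x̄ = F·x = [-3, -11]
P̄ = F·P·Fᵀ + Q = [20 6; 6 24]
y = z − H·x̄ = [-7]
S = H·P̄·Hᵀ + R = [182]
K = P̄·Hᵀ·S⁻¹ = [-30/91; -9/91]
x' = x̄ + K·y = [-9/13, -134/13]
P' = (I − K·H)·P̄ = [20/91 6/91; 6/91 2022/91]

x' = [-9/13, -134/13]
P' = [20/91 6/91; 6/91 2022/91]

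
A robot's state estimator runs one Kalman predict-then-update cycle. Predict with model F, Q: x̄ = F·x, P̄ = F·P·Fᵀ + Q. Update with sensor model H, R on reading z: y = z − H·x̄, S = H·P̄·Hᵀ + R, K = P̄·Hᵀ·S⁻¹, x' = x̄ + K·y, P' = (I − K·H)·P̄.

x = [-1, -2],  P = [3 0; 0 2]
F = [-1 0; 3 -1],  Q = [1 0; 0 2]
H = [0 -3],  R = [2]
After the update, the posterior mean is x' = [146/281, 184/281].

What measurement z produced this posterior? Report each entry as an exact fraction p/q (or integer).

x̄ = F·x = [1, -1]
P̄ = F·P·Fᵀ + Q = [4 -9; -9 31]
S = H·P̄·Hᵀ + R = [281]
K = P̄·Hᵀ·S⁻¹ = [27/281; -93/281]
x' − x̄ = [-135/281, 465/281] = K·y
y = (KᵀK)⁻¹·Kᵀ·(x' − x̄) = [-5]
z = y + H·x̄ = [-5] + [3] = [-2]

z = [-2]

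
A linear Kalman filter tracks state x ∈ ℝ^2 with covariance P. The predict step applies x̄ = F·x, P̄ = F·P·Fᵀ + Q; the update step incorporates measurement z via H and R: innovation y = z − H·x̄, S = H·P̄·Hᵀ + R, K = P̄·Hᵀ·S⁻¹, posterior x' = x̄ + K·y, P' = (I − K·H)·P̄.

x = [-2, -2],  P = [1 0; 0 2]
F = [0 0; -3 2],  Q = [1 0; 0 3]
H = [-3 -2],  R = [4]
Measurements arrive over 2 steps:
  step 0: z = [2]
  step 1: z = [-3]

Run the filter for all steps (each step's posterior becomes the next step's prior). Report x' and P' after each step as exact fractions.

step 0: x' = [-6/31, -18/31], P' = [28/31 -40/31; -40/31 260/93]
step 1: x' = [1161/15269, 20388/15269], P' = [14432/15269 -21090/15269; -21090/15269 45695/15269]

step 0: x̄ = F·x = [0, 2]
step 0: P̄ = F·P·Fᵀ + Q = [1 0; 0 20]
step 0: y = z − H·x̄ = [6]
step 0: S = H·P̄·Hᵀ + R = [93]
step 0: K = P̄·Hᵀ·S⁻¹ = [-1/31; -40/93]
step 0: x' = x̄ + K·y = [-6/31, -18/31]
step 0: P' = (I − K·H)·P̄ = [28/31 -40/31; -40/31 260/93]
step 1: x̄ = F·x = [0, -18/31]
step 1: P̄ = F·P·Fᵀ + Q = [1 0; 0 3515/93]
step 1: y = z − H·x̄ = [-129/31]
step 1: S = H·P̄·Hᵀ + R = [15269/93]
step 1: K = P̄·Hᵀ·S⁻¹ = [-279/15269; -7030/15269]
step 1: x' = x̄ + K·y = [1161/15269, 20388/15269]
step 1: P' = (I − K·H)·P̄ = [14432/15269 -21090/15269; -21090/15269 45695/15269]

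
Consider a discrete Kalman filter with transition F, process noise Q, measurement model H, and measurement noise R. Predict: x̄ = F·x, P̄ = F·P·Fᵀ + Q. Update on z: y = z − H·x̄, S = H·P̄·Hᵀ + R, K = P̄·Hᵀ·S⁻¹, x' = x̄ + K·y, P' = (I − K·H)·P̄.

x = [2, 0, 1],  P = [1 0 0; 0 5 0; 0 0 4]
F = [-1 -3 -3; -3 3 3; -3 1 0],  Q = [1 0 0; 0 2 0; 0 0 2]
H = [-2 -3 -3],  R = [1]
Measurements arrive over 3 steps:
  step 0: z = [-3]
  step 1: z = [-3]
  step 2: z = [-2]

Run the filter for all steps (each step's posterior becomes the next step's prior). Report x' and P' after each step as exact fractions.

step 0: x̄ = F·x = [-5, -3, -6]
step 0: P̄ = F·P·Fᵀ + Q = [83 -78 -12; -78 92 24; -12 24 16]
step 0: y = z − H·x̄ = [-40]
step 0: S = H·P̄·Hᵀ + R = [657]
step 0: K = P̄·Hᵀ·S⁻¹ = [104/657; -64/219; -32/219]
step 0: x' = x̄ + K·y = [-7445/657, 1903/219, -34/219]
step 0: P' = (I − K·H)·P̄ = [43715/657 -10426/219 700/219; -10426/219 2620/73 -296/73; 700/219 -296/73 144/73]
step 1: x̄ = F·x = [-9376/657, 13052/219, 3116/73]
step 1: P̄ = F·P·Fᵀ + Q = [45236/657 -73285/219 -18103/73; -73285/219 121765/73 90291/73; -18103/73 90291/73 67333/73]
step 1: y = z − H·x̄ = [180877/657]
step 1: S = H·P̄·Hᵀ + R = [25532297/657]
step 1: K = P̄·Hᵀ·S⁻¹ = [1057874/25532297; -5285802/25532297; -3929994/25532297]
step 1: x' = x̄ + K·y = [-73128982/25532297, 66457554/25532297, 7887690/25532297]
step 1: P' = (I − K·H)·P̄ = [54614288/25532297 -33014691/25532297 -3747459/25532297; -33014691/25532297 62037313/25532297 -38265585/25532297; -3747459/25532297 -38265585/25532297 42073889/25532297]
step 2: x̄ = F·x = [-21415250/3647471, 442422678/25532297, 285844500/25532297]
step 2: P̄ = F·P·Fᵀ + Q = [15399139/3647471 -43564332/3647471 -29330997/3647471; -43564332/3647471 1452532174/25532297 992747199/25532297; -29330997/3647471 992747199/25532297 802718645/25532297]
step 2: y = z − H·x̄ = [1833923440/25532297]
step 2: S = H·P̄·Hᵀ + R = [32500207506/25532297]
step 2: K = P̄·Hᵀ·S⁻¹ = [1315213963/32500207506; -2241979157/10833402502; -829293929/5416701251]
step 2: x' = x̄ + K·y = [-48174254870/16250103753, 13342411354/5416701251, 1075997420/5416701251]
step 2: P' = (I − K·H)·P̄ = [69462560377/32500207506 -13902678281/10833402502 -839790566/5416701251; -13902678281/10833402502 25710732833/10833402502 -7847477130/5416701251; -839790566/5416701251 -7847477130/5416701251 8683768817/5416701251]

step 0: x' = [-7445/657, 1903/219, -34/219], P' = [43715/657 -10426/219 700/219; -10426/219 2620/73 -296/73; 700/219 -296/73 144/73]
step 1: x' = [-73128982/25532297, 66457554/25532297, 7887690/25532297], P' = [54614288/25532297 -33014691/25532297 -3747459/25532297; -33014691/25532297 62037313/25532297 -38265585/25532297; -3747459/25532297 -38265585/25532297 42073889/25532297]
step 2: x' = [-48174254870/16250103753, 13342411354/5416701251, 1075997420/5416701251], P' = [69462560377/32500207506 -13902678281/10833402502 -839790566/5416701251; -13902678281/10833402502 25710732833/10833402502 -7847477130/5416701251; -839790566/5416701251 -7847477130/5416701251 8683768817/5416701251]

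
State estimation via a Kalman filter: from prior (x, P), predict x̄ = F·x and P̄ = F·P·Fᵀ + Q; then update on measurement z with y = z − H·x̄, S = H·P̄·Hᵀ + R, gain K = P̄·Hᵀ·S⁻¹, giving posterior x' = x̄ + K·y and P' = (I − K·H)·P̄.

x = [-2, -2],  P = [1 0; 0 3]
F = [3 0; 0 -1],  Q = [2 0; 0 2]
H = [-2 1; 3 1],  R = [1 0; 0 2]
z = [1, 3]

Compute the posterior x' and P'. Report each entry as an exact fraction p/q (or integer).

x' = [525/1579, 2848/1579]
P' = [187/1579 55/1579; 55/1579 945/1579]

x̄ = F·x = [-6, 2]
P̄ = F·P·Fᵀ + Q = [11 0; 0 5]
y = z − H·x̄ = [-13, 19]
S = H·P̄·Hᵀ + R = [50 -61; -61 106]
K = P̄·Hᵀ·S⁻¹ = [-319/1579 308/1579; 835/1579 555/1579]
x' = x̄ + K·y = [525/1579, 2848/1579]
P' = (I − K·H)·P̄ = [187/1579 55/1579; 55/1579 945/1579]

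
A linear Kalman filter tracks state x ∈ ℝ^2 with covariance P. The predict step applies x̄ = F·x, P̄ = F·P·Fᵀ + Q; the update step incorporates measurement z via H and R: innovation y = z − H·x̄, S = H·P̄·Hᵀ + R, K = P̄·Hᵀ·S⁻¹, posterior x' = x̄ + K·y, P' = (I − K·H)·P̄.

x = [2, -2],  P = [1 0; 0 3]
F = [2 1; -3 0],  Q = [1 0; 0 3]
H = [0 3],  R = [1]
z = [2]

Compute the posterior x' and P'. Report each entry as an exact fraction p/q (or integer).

x̄ = F·x = [2, -6]
P̄ = F·P·Fᵀ + Q = [8 -6; -6 12]
y = z − H·x̄ = [20]
S = H·P̄·Hᵀ + R = [109]
K = P̄·Hᵀ·S⁻¹ = [-18/109; 36/109]
x' = x̄ + K·y = [-142/109, 66/109]
P' = (I − K·H)·P̄ = [548/109 -6/109; -6/109 12/109]

x' = [-142/109, 66/109]
P' = [548/109 -6/109; -6/109 12/109]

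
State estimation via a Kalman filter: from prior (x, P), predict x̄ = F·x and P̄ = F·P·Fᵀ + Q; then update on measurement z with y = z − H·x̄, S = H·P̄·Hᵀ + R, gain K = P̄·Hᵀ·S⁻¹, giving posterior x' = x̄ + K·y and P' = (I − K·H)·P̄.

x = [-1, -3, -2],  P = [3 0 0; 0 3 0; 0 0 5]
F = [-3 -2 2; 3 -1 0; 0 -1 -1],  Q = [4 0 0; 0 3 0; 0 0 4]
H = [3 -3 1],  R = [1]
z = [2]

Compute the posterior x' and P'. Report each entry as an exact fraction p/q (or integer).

x̄ = F·x = [5, 0, 5]
P̄ = F·P·Fᵀ + Q = [63 -21 -4; -21 33 3; -4 3 12]
y = z − H·x̄ = [-18]
S = H·P̄·Hᵀ + R = [1213]
K = P̄·Hᵀ·S⁻¹ = [248/1213; -159/1213; -9/1213]
x' = x̄ + K·y = [1601/1213, 2862/1213, 6227/1213]
P' = (I − K·H)·P̄ = [14915/1213 13959/1213 -2620/1213; 13959/1213 14748/1213 2208/1213; -2620/1213 2208/1213 14475/1213]

x' = [1601/1213, 2862/1213, 6227/1213]
P' = [14915/1213 13959/1213 -2620/1213; 13959/1213 14748/1213 2208/1213; -2620/1213 2208/1213 14475/1213]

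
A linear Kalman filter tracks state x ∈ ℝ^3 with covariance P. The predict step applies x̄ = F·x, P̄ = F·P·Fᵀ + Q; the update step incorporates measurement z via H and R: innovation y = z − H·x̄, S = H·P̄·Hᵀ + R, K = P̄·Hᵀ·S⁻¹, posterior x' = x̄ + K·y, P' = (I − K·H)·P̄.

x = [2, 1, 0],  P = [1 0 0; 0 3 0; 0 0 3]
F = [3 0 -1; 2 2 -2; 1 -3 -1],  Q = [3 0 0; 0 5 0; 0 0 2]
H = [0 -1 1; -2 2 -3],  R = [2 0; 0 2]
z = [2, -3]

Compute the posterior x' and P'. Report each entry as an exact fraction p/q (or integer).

x' = [7116/10447, -18585/10447, -5821/10447]
P' = [26421/10447 4182/10447 -12606/10447; 4182/10447 60172/10447 38922/10447; -12606/10447 38922/10447 36218/10447]

x̄ = F·x = [6, 6, -1]
P̄ = F·P·Fᵀ + Q = [15 12 6; 12 33 -10; 6 -10 33]
y = z − H·x̄ = [9, -6]
S = H·P̄·Hᵀ + R = [88 -203; -203 587]
K = P̄·Hᵀ·S⁻¹ = [-8394/10447 -3330/10447; -10625/10447 -2393/10447; -1352/10447 -2799/10447]
x' = x̄ + K·y = [7116/10447, -18585/10447, -5821/10447]
P' = (I − K·H)·P̄ = [26421/10447 4182/10447 -12606/10447; 4182/10447 60172/10447 38922/10447; -12606/10447 38922/10447 36218/10447]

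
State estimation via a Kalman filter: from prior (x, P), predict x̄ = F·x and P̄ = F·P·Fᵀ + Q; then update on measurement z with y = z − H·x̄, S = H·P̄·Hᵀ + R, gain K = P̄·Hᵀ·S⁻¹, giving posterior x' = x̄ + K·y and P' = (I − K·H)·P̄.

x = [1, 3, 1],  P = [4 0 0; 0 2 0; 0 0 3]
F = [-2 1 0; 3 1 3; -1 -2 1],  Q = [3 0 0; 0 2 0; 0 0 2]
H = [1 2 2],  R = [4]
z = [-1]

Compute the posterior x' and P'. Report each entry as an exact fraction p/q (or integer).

x̄ = F·x = [1, 9, -6]
P̄ = F·P·Fᵀ + Q = [21 -22 4; -22 67 -7; 4 -7 17]
y = z − H·x̄ = [-8]
S = H·P̄·Hᵀ + R = [233]
K = P̄·Hᵀ·S⁻¹ = [-15/233; 98/233; 24/233]
x' = x̄ + K·y = [353/233, 1313/233, -1590/233]
P' = (I − K·H)·P̄ = [4668/233 -3656/233 1292/233; -3656/233 6007/233 -3983/233; 1292/233 -3983/233 3385/233]

x' = [353/233, 1313/233, -1590/233]
P' = [4668/233 -3656/233 1292/233; -3656/233 6007/233 -3983/233; 1292/233 -3983/233 3385/233]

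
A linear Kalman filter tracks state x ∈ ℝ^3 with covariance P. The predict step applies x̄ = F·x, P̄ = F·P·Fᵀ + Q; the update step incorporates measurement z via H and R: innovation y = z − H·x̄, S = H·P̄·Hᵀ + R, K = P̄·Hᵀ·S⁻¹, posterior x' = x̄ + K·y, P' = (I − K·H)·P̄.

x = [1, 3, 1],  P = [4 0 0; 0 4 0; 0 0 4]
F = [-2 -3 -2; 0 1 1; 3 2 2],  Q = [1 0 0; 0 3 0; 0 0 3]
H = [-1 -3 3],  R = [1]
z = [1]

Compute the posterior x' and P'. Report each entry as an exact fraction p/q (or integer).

x̄ = F·x = [-13, 4, 11]
P̄ = F·P·Fᵀ + Q = [69 -20 -64; -20 11 16; -64 16 71]
y = z − H·x̄ = [-33]
S = H·P̄·Hᵀ + R = [784]
K = P̄·Hᵀ·S⁻¹ = [-201/784; 5/112; 229/784]
x' = x̄ + K·y = [-3559/784, 283/112, 1067/784]
P' = (I − K·H)·P̄ = [13695/784 -1235/112 -4147/784; -1235/112 151/16 647/112; -4147/784 647/112 3223/784]

x' = [-3559/784, 283/112, 1067/784]
P' = [13695/784 -1235/112 -4147/784; -1235/112 151/16 647/112; -4147/784 647/112 3223/784]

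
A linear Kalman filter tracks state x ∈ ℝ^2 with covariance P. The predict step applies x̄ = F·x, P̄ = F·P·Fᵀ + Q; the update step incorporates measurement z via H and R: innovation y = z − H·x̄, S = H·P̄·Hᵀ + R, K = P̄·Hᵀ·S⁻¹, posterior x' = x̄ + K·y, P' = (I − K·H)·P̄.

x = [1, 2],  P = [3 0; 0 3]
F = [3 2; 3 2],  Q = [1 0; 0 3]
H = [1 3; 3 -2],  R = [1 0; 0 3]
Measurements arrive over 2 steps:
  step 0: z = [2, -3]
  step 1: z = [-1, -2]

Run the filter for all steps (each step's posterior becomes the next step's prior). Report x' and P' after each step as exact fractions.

step 0: x̄ = F·x = [7, 7]
step 0: P̄ = F·P·Fᵀ + Q = [40 39; 39 42]
step 0: y = z − H·x̄ = [-26, -10]
step 0: S = H·P̄·Hᵀ + R = [653 141; 141 63]
step 0: K = P̄·Hᵀ·S⁻¹ = [441/2362 1763/7086; 319/1181 -286/3543]
step 0: x' = x̄ + K·y = [-1213/3543, 2779/3543]
step 0: P' = (I − K·H)·P̄ = [561/2362 -20/1181; -20/1181 113/1181]
step 1: x̄ = F·x = [1919/3543, 1919/3543]
step 1: P̄ = F·P·Fᵀ + Q = [7835/2362 5473/2362; 5473/2362 12559/2362]
step 1: y = z − H·x̄ = [-11219/3543, -9005/3543]
step 1: S = H·P̄·Hᵀ + R = [78033/1181 -6769/1181; -6769/1181 62161/2362]
step 1: K = P̄·Hᵀ·S⁻¹ = [710278/4029611 968833/4029611; 1085724/4029611 -327457/4029611]
step 1: x' = x̄ + K·y = [-2528966/4029611, -423134/4029611]
step 1: P' = (I − K·H)·P̄ = [921823/4029611 -70515/4029611; -70515/4029611 385413/4029611]

step 0: x' = [-1213/3543, 2779/3543], P' = [561/2362 -20/1181; -20/1181 113/1181]
step 1: x' = [-2528966/4029611, -423134/4029611], P' = [921823/4029611 -70515/4029611; -70515/4029611 385413/4029611]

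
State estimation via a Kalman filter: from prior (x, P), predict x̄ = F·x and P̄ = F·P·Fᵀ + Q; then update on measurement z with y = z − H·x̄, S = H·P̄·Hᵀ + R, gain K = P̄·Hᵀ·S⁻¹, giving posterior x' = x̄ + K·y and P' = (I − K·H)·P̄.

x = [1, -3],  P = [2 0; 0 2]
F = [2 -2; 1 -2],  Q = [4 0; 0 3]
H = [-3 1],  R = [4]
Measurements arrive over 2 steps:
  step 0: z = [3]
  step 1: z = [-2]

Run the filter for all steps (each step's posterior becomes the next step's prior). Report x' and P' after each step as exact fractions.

step 0: x̄ = F·x = [8, 7]
step 0: P̄ = F·P·Fᵀ + Q = [20 12; 12 13]
step 0: y = z − H·x̄ = [20]
step 0: S = H·P̄·Hᵀ + R = [125]
step 0: K = P̄·Hᵀ·S⁻¹ = [-48/125; -23/125]
step 0: x' = x̄ + K·y = [8/25, 83/25]
step 0: P' = (I − K·H)·P̄ = [196/125 396/125; 396/125 1096/125]
step 1: x̄ = F·x = [-6, -158/25]
step 1: P̄ = F·P·Fᵀ + Q = [20 96/5; 96/5 3371/125]
step 1: y = z − H·x̄ = [-342/25]
step 1: S = H·P̄·Hᵀ + R = [11971/125]
step 1: K = P̄·Hᵀ·S⁻¹ = [-5100/11971; -3829/11971]
step 1: x' = x̄ + K·y = [-2058/11971, -23276/11971]
step 1: P' = (I − K·H)·P̄ = [31340/11971 73620/11971; 73620/11971 205544/11971]

step 0: x' = [8/25, 83/25], P' = [196/125 396/125; 396/125 1096/125]
step 1: x' = [-2058/11971, -23276/11971], P' = [31340/11971 73620/11971; 73620/11971 205544/11971]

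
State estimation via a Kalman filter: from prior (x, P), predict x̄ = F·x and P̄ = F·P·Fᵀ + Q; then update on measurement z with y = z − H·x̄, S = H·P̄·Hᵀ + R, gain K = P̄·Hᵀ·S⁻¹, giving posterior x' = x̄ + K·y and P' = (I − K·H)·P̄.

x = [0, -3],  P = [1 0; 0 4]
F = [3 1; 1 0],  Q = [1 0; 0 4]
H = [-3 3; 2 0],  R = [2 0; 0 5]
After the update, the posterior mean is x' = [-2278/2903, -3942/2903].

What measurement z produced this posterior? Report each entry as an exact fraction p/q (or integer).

x̄ = F·x = [-3, 0]
P̄ = F·P·Fᵀ + Q = [14 3; 3 5]
S = H·P̄·Hᵀ + R = [119 -66; -66 61]
K = P̄·Hᵀ·S⁻¹ = [-165/2903 1154/2903; 762/2903 1110/2903]
x' − x̄ = [6431/2903, -3942/2903] = K·y
y = (KᵀK)⁻¹·Kᵀ·(x' − x̄) = [-11, 4]
z = y + H·x̄ = [-11, 4] + [9, -6] = [-2, -2]

z = [-2, -2]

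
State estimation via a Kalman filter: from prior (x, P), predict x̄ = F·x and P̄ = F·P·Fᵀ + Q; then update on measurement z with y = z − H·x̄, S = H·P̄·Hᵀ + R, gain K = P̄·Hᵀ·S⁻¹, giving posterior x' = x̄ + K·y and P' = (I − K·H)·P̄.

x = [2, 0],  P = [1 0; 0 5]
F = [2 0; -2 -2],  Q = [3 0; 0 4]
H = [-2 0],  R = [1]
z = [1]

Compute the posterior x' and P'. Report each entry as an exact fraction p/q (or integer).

x' = [-10/29, -44/29]
P' = [7/29 -4/29; -4/29 748/29]

x̄ = F·x = [4, -4]
P̄ = F·P·Fᵀ + Q = [7 -4; -4 28]
y = z − H·x̄ = [9]
S = H·P̄·Hᵀ + R = [29]
K = P̄·Hᵀ·S⁻¹ = [-14/29; 8/29]
x' = x̄ + K·y = [-10/29, -44/29]
P' = (I − K·H)·P̄ = [7/29 -4/29; -4/29 748/29]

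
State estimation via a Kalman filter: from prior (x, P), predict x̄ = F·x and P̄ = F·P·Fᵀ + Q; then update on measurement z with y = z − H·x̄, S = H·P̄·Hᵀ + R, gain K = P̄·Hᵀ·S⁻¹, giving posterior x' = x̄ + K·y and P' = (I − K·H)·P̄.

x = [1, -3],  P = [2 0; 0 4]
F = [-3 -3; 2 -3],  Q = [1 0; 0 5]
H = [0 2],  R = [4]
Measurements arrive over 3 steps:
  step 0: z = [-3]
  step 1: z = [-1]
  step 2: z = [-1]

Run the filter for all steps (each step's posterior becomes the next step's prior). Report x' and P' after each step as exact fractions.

step 0: x̄ = F·x = [6, 11]
step 0: P̄ = F·P·Fᵀ + Q = [55 24; 24 49]
step 0: y = z − H·x̄ = [-25]
step 0: S = H·P̄·Hᵀ + R = [200]
step 0: K = P̄·Hᵀ·S⁻¹ = [6/25; 49/100]
step 0: x' = x̄ + K·y = [0, -5/4]
step 0: P' = (I − K·H)·P̄ = [1087/25 12/25; 12/25 49/50]
step 1: x̄ = F·x = [15/4, 15/4]
step 1: P̄ = F·P·Fᵀ + Q = [20489/50 -12531/50; -12531/50 9099/50]
step 1: y = z − H·x̄ = [-17/2]
step 1: S = H·P̄·Hᵀ + R = [18298/25]
step 1: K = P̄·Hᵀ·S⁻¹ = [-12531/18298; 9099/18298]
step 1: x' = x̄ + K·y = [175131/18298, -4362/9149]
step 1: P' = (I − K·H)·P̄ = [608558/9149 -12531/9149; -12531/9149 9099/9149]
step 2: x̄ = F·x = [-499221/18298, 188217/9149]
step 2: P̄ = F·P·Fᵀ + Q = [5342504/9149 -3607050/9149; -3607050/9149 2712240/9149]
step 2: y = z − H·x̄ = [-385583/9149]
step 2: S = H·P̄·Hᵀ + R = [10885556/9149]
step 2: K = P̄·Hᵀ·S⁻¹ = [-1803525/2721389; 1356120/2721389]
step 2: x' = x̄ + K·y = [320379/494798, -106173/247399]
step 2: P' = (I − K·H)·P̄ = [167037044/2721389 -3607050/2721389; -3607050/2721389 2712240/2721389]

step 0: x' = [0, -5/4], P' = [1087/25 12/25; 12/25 49/50]
step 1: x' = [175131/18298, -4362/9149], P' = [608558/9149 -12531/9149; -12531/9149 9099/9149]
step 2: x' = [320379/494798, -106173/247399], P' = [167037044/2721389 -3607050/2721389; -3607050/2721389 2712240/2721389]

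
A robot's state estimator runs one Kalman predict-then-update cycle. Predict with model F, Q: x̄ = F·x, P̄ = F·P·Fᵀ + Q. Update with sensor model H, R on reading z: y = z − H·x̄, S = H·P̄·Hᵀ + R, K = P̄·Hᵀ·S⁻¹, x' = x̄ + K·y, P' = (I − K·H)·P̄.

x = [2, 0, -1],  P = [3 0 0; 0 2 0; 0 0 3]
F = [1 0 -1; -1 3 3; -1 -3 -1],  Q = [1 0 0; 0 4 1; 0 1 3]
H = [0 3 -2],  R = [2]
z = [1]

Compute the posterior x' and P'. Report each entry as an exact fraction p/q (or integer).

x̄ = F·x = [3, -5, -1]
P̄ = F·P·Fᵀ + Q = [7 -12 0; -12 52 -23; 0 -23 27]
y = z − H·x̄ = [14]
S = H·P̄·Hᵀ + R = [854]
K = P̄·Hᵀ·S⁻¹ = [-18/427; 101/427; -123/854]
x' = x̄ + K·y = [147/61, -103/61, -184/61]
P' = (I − K·H)·P̄ = [2341/427 -1488/427 -2214/427; -1488/427 1802/427 2602/427; -2214/427 2602/427 7929/854]

x' = [147/61, -103/61, -184/61]
P' = [2341/427 -1488/427 -2214/427; -1488/427 1802/427 2602/427; -2214/427 2602/427 7929/854]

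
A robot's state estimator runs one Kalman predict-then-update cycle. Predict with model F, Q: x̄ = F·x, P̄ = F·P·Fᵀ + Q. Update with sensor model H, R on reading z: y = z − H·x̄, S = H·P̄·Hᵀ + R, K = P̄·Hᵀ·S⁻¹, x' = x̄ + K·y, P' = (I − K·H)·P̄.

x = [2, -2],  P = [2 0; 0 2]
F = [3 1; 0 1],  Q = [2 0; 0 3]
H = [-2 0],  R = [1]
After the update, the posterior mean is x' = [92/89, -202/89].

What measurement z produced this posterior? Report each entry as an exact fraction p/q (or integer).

x̄ = F·x = [4, -2]
P̄ = F·P·Fᵀ + Q = [22 2; 2 5]
S = H·P̄·Hᵀ + R = [89]
K = P̄·Hᵀ·S⁻¹ = [-44/89; -4/89]
x' − x̄ = [-264/89, -24/89] = K·y
y = (KᵀK)⁻¹·Kᵀ·(x' − x̄) = [6]
z = y + H·x̄ = [6] + [-8] = [-2]

z = [-2]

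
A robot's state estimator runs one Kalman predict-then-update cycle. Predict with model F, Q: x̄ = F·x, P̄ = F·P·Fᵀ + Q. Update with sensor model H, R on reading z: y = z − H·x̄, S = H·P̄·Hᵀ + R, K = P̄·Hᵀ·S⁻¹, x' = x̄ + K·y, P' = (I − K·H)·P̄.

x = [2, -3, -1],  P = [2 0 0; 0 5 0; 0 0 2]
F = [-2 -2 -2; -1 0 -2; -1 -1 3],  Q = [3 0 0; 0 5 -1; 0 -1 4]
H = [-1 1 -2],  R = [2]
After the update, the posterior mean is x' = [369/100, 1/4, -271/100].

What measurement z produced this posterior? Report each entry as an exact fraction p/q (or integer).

z = [2]

x̄ = F·x = [4, 0, -2]
P̄ = F·P·Fᵀ + Q = [39 12 2; 12 15 -11; 2 -11 29]
S = H·P̄·Hᵀ + R = [200]
K = P̄·Hᵀ·S⁻¹ = [-31/200; 1/8; -71/200]
x' − x̄ = [-31/100, 1/4, -71/100] = K·y
y = (KᵀK)⁻¹·Kᵀ·(x' − x̄) = [2]
z = y + H·x̄ = [2] + [0] = [2]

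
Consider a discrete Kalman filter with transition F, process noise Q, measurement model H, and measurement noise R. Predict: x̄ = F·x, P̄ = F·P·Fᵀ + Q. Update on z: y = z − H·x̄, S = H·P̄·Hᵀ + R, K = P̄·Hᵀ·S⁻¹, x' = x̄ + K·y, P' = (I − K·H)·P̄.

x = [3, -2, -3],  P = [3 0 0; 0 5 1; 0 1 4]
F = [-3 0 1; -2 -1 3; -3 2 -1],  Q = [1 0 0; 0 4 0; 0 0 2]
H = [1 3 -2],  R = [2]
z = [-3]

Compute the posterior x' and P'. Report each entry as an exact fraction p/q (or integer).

x' = [-6792/727, -4523/727, -9062/727]
P' = [18503/727 8939/727 22591/727; 8939/727 6101/727 13445/727; 22591/727 13445/727 31527/727]

x̄ = F·x = [-12, -13, -10]
P̄ = F·P·Fᵀ + Q = [32 29 25; 29 51 3; 25 3 49]
y = z − H·x̄ = [28]
S = H·P̄·Hᵀ + R = [727]
K = P̄·Hᵀ·S⁻¹ = [69/727; 176/727; -64/727]
x' = x̄ + K·y = [-6792/727, -4523/727, -9062/727]
P' = (I − K·H)·P̄ = [18503/727 8939/727 22591/727; 8939/727 6101/727 13445/727; 22591/727 13445/727 31527/727]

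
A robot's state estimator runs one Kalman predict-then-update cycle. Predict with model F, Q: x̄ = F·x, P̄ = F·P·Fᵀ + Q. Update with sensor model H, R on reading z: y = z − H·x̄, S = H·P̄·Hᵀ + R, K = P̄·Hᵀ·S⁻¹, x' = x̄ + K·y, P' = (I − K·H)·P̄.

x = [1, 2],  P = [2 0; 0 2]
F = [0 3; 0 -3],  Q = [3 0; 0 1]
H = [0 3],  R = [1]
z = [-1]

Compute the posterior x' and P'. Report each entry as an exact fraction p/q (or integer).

x' = [57/86, -63/172]
P' = [174/43 -9/86; -9/86 19/172]

x̄ = F·x = [6, -6]
P̄ = F·P·Fᵀ + Q = [21 -18; -18 19]
y = z − H·x̄ = [17]
S = H·P̄·Hᵀ + R = [172]
K = P̄·Hᵀ·S⁻¹ = [-27/86; 57/172]
x' = x̄ + K·y = [57/86, -63/172]
P' = (I − K·H)·P̄ = [174/43 -9/86; -9/86 19/172]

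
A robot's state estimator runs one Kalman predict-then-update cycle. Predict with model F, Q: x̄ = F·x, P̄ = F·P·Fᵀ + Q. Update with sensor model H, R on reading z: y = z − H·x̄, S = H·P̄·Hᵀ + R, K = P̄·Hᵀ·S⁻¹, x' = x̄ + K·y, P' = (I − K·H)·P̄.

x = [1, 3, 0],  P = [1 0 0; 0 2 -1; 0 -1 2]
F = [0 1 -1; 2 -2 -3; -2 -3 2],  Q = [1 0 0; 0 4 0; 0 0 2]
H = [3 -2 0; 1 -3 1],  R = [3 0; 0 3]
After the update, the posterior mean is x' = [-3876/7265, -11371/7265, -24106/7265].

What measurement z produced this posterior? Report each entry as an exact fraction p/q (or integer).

z = [1, 1]

x̄ = F·x = [3, -4, -11]
P̄ = F·P·Fᵀ + Q = [7 3 -15; 3 22 -9; -15 -9 44]
S = H·P̄·Hᵀ + R = [118 93; 93 258]
K = P̄·Hᵀ·S⁻¹ = [1817/7265 -3401/21795; -778/7265 -1747/7265; -4058/7265 9119/21795]
x' − x̄ = [-25671/7265, 17689/7265, 55809/7265] = K·y
y = (KᵀK)⁻¹·Kᵀ·(x' − x̄) = [-16, -3]
z = y + H·x̄ = [-16, -3] + [17, 4] = [1, 1]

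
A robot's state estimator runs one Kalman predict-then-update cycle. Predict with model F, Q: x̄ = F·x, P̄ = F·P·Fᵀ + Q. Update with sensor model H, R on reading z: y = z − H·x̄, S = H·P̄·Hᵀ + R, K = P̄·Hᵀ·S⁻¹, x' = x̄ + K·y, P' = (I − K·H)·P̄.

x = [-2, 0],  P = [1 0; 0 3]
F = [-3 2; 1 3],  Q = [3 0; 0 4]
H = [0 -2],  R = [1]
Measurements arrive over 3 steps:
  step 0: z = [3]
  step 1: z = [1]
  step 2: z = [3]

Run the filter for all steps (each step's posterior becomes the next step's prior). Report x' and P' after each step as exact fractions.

step 0: x' = [268/43, -194/129], P' = [732/43 5/43; 5/43 32/129]
step 1: x' = [-213326/12489, -1986/4163], P' = [635383/12489 -2167/4163; -2167/4163 1030/4163]
step 2: x' = [10883050/2709061, -4276058/2709061], P' = [181326470/2709061 -1842102/2709061; -1842102/2709061 674143/2709061]

step 0: x̄ = F·x = [6, -2]
step 0: P̄ = F·P·Fᵀ + Q = [24 15; 15 32]
step 0: y = z − H·x̄ = [-1]
step 0: S = H·P̄·Hᵀ + R = [129]
step 0: K = P̄·Hᵀ·S⁻¹ = [-10/43; -64/129]
step 0: x' = x̄ + K·y = [268/43, -194/129]
step 0: P' = (I − K·H)·P̄ = [732/43 5/43; 5/43 32/129]
step 1: x̄ = F·x = [-2800/129, 74/43]
step 1: P̄ = F·P·Fᵀ + Q = [20099/129 -2167/43; -2167/43 1030/43]
step 1: y = z − H·x̄ = [191/43]
step 1: S = H·P̄·Hᵀ + R = [4163/43]
step 1: K = P̄·Hᵀ·S⁻¹ = [4334/4163; -2060/4163]
step 1: x' = x̄ + K·y = [-213326/12489, -1986/4163]
step 1: P' = (I − K·H)·P̄ = [635383/12489 -2167/4163; -2167/4163 1030/4163]
step 2: x̄ = F·x = [209354/4163, -231200/12489]
step 2: P̄ = F·P·Fᵀ + Q = [1948762/4163 -614034/4163; -614034/4163 674143/12489]
step 2: y = z − H·x̄ = [-424933/12489]
step 2: S = H·P̄·Hᵀ + R = [2709061/12489]
step 2: K = P̄·Hᵀ·S⁻¹ = [3684204/2709061; -1348286/2709061]
step 2: x' = x̄ + K·y = [10883050/2709061, -4276058/2709061]
step 2: P' = (I − K·H)·P̄ = [181326470/2709061 -1842102/2709061; -1842102/2709061 674143/2709061]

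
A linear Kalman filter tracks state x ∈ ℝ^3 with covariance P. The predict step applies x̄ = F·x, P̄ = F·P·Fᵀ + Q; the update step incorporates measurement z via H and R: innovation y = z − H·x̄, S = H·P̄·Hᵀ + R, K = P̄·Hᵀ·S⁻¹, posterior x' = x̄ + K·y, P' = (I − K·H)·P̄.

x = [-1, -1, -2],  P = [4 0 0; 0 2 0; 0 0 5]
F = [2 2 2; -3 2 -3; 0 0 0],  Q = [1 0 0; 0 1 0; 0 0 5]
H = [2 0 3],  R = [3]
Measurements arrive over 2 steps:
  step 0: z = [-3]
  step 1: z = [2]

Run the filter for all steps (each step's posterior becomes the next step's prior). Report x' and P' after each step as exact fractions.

step 0: x' = [-109/38, 100/57, 65/76], P' = [180/19 -184/19 -225/38; -184/19 3014/57 115/19; -225/38 115/19 305/76]
step 1: x' = [5239/5758, 512111/46064, 2595/46064], P' = [32496/2879 71445/5758 -20310/2879; 71445/5758 2528219/46064 -357225/46064; -20310/2879 -357225/46064 217495/46064]

step 0: x̄ = F·x = [-8, 7, 0]
step 0: P̄ = F·P·Fᵀ + Q = [45 -46 0; -46 90 0; 0 0 5]
step 0: y = z − H·x̄ = [13]
step 0: S = H·P̄·Hᵀ + R = [228]
step 0: K = P̄·Hᵀ·S⁻¹ = [15/38; -23/57; 5/76]
step 0: x' = x̄ + K·y = [-109/38, 100/57, 65/76]
step 0: P' = (I − K·H)·P̄ = [180/19 -184/19 -225/38; -184/19 3014/57 115/19; -225/38 115/19 305/76]
step 1: x̄ = F·x = [-59/114, 2177/228, 0]
step 1: P̄ = F·P·Fᵀ + Q = [10832/57 23815/114 0; 23815/114 61763/228 0; 0 0 5]
step 1: y = z − H·x̄ = [173/57]
step 1: S = H·P̄·Hᵀ + R = [46064/57]
step 1: K = P̄·Hᵀ·S⁻¹ = [1354/2879; 23815/46064; 855/46064]
step 1: x' = x̄ + K·y = [5239/5758, 512111/46064, 2595/46064]
step 1: P' = (I − K·H)·P̄ = [32496/2879 71445/5758 -20310/2879; 71445/5758 2528219/46064 -357225/46064; -20310/2879 -357225/46064 217495/46064]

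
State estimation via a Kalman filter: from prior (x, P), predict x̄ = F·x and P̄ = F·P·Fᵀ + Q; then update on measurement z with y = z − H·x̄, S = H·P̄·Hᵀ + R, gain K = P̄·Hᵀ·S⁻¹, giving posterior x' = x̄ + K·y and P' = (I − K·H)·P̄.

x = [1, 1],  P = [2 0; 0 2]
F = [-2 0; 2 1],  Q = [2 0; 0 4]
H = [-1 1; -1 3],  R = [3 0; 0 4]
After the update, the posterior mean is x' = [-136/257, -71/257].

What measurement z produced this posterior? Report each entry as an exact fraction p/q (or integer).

z = [1, -1]

x̄ = F·x = [-2, 3]
P̄ = F·P·Fᵀ + Q = [10 -8; -8 14]
S = H·P̄·Hᵀ + R = [43 84; 84 188]
K = P̄·Hᵀ·S⁻¹ = [-132/257 25/514; -16/257 151/514]
x' − x̄ = [378/257, -842/257] = K·y
y = (KᵀK)⁻¹·Kᵀ·(x' − x̄) = [-4, -12]
z = y + H·x̄ = [-4, -12] + [5, 11] = [1, -1]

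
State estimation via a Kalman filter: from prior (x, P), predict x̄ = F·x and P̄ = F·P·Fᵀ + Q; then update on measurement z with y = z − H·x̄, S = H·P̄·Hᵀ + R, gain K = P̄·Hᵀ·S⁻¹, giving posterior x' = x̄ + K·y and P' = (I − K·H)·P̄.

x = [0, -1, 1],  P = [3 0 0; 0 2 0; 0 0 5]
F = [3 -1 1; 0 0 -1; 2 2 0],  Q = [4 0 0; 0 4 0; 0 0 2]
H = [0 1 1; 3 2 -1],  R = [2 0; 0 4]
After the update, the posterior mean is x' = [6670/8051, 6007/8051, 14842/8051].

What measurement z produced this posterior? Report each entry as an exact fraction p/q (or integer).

x̄ = F·x = [2, -1, -2]
P̄ = F·P·Fᵀ + Q = [38 -5 14; -5 9 0; 14 0 22]
S = H·P̄·Hᵀ + R = [33 23; 23 260]
K = P̄·Hᵀ·S⁻¹ = [270/8051 2763/8051; 2271/8051 -108/8051; 5260/8051 154/8051]
x' − x̄ = [-9432/8051, 14058/8051, 30944/8051] = K·y
y = (KᵀK)⁻¹·Kᵀ·(x' − x̄) = [6, -4]
z = y + H·x̄ = [6, -4] + [-3, 6] = [3, 2]

z = [3, 2]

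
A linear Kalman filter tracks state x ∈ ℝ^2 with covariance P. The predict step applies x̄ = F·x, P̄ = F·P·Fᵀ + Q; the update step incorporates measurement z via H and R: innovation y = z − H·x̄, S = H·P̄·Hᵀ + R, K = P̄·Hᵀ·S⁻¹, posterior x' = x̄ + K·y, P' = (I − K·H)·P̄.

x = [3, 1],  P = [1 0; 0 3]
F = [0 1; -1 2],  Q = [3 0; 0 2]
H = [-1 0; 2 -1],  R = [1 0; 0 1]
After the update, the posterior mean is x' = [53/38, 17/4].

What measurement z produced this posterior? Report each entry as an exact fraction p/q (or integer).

z = [-2, -2]

x̄ = F·x = [1, -1]
P̄ = F·P·Fᵀ + Q = [6 6; 6 15]
S = H·P̄·Hᵀ + R = [7 -6; -6 16]
K = P̄·Hᵀ·S⁻¹ = [-15/19 3/38; -3/2 -3/4]
x' − x̄ = [15/38, 21/4] = K·y
y = (KᵀK)⁻¹·Kᵀ·(x' − x̄) = [-1, -5]
z = y + H·x̄ = [-1, -5] + [-1, 3] = [-2, -2]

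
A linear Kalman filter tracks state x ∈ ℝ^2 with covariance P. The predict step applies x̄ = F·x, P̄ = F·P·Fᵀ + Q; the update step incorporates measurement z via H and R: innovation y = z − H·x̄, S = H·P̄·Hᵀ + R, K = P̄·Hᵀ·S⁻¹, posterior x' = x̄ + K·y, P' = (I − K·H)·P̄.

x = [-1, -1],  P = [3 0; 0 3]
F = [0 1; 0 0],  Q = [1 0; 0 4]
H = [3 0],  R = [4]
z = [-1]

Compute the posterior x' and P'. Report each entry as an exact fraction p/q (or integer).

x̄ = F·x = [-1, 0]
P̄ = F·P·Fᵀ + Q = [4 0; 0 4]
y = z − H·x̄ = [2]
S = H·P̄·Hᵀ + R = [40]
K = P̄·Hᵀ·S⁻¹ = [3/10; 0]
x' = x̄ + K·y = [-2/5, 0]
P' = (I − K·H)·P̄ = [2/5 0; 0 4]

x' = [-2/5, 0]
P' = [2/5 0; 0 4]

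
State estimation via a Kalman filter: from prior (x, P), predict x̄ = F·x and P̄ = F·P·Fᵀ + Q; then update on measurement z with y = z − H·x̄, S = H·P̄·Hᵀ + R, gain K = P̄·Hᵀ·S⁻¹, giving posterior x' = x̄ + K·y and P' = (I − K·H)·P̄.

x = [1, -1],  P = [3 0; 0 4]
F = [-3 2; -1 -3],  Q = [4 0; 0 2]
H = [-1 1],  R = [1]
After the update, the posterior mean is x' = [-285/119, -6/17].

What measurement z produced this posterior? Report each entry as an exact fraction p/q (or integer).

x̄ = F·x = [-5, 2]
P̄ = F·P·Fᵀ + Q = [47 -15; -15 41]
S = H·P̄·Hᵀ + R = [119]
K = P̄·Hᵀ·S⁻¹ = [-62/119; 8/17]
x' − x̄ = [310/119, -40/17] = K·y
y = (KᵀK)⁻¹·Kᵀ·(x' − x̄) = [-5]
z = y + H·x̄ = [-5] + [7] = [2]

z = [2]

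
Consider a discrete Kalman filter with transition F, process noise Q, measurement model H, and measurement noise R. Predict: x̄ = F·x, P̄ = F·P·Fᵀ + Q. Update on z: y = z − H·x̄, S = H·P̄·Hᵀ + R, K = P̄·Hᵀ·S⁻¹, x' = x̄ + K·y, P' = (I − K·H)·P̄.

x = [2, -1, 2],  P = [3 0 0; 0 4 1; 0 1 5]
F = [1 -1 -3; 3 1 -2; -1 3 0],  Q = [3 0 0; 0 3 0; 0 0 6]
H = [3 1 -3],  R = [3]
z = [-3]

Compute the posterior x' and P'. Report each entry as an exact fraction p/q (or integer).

x̄ = F·x = [-3, 1, -5]
P̄ = F·P·Fᵀ + Q = [61 34 -24; 34 50 -3; -24 -3 45]
y = z − H·x̄ = [-10]
S = H·P̄·Hᵀ + R = [1661]
K = P̄·Hᵀ·S⁻¹ = [289/1661; 161/1661; -210/1661]
x' = x̄ + K·y = [-7873/1661, 51/1661, -6205/1661]
P' = (I − K·H)·P̄ = [17800/1661 9945/1661 20826/1661; 9945/1661 57129/1661 28827/1661; 20826/1661 28827/1661 30645/1661]

x' = [-7873/1661, 51/1661, -6205/1661]
P' = [17800/1661 9945/1661 20826/1661; 9945/1661 57129/1661 28827/1661; 20826/1661 28827/1661 30645/1661]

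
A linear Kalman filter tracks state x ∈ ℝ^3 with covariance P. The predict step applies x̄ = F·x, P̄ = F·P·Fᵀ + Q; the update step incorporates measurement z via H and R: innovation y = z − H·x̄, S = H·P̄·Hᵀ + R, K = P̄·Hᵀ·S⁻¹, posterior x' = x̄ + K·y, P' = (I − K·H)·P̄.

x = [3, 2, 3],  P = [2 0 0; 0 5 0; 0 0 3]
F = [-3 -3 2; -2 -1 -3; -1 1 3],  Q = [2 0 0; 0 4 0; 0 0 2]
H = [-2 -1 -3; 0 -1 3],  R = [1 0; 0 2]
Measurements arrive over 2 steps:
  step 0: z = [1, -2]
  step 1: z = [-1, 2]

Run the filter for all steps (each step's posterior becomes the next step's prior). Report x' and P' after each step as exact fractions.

step 0: x̄ = F·x = [-9, -17, 8]
step 0: P̄ = F·P·Fᵀ + Q = [77 9 9; 9 44 -28; 9 -28 36]
step 0: y = z − H·x̄ = [-10, -43]
step 0: S = H·P̄·Hᵀ + R = [653 -316; -316 538]
step 0: K = P̄·Hᵀ·S⁻¹ = [-48266/125729 -24143/125729; -14306/125729 -38316/125729; -4874/125729 28920/125729]
step 0: x' = x̄ + K·y = [389248/125729, -346745/125729, -188988/125729]
step 0: P' = (I − K·H)·P̄ = [945167/125729 -896891/125729 -315059/125729; -896891/125729 942360/125729 288576/125729; -315059/125729 288576/125729 115472/125729]
step 1: x̄ = F·x = [-505485/125729, 135213/125729, -1302957/125729]
step 1: P̄ = F·P·Fᵀ + Q = [1874847/125729 177968/125729 2146870/125729; 177968/125729 628376/125729 19338/125729; 2146870/125729 19338/125729 8593825/125729]
step 1: y = z − H·x̄ = [-4910357/125729, 4295542/125729]
step 1: S = H·P̄·Hᵀ + R = [112188258/125729 -89241333/125729; -89241333/125729 78108231/125729]
step 1: K = P̄·Hᵀ·S⁻¹ = [-221782886/705937069 -590379620/2117811207; -350791796/2117811207 -138752114/705937069; -136762006/2117811207 542254231/2117811207]
step 1: x' = x̄ + K·y = [-2699638201/2117811207, 1756332731/2117811207, 640025135/705937069]
step 1: P' = (I − K·H)·P̄ = [6119450017/2117811207 -5196396068/2117811207 -708572812/705937069; -5196396068/2117811207 1929349436/705937069 1651845208/2117811207; -708572812/705937069 1651845208/2117811207 912117890/2117811207]

step 0: x' = [389248/125729, -346745/125729, -188988/125729], P' = [945167/125729 -896891/125729 -315059/125729; -896891/125729 942360/125729 288576/125729; -315059/125729 288576/125729 115472/125729]
step 1: x' = [-2699638201/2117811207, 1756332731/2117811207, 640025135/705937069], P' = [6119450017/2117811207 -5196396068/2117811207 -708572812/705937069; -5196396068/2117811207 1929349436/705937069 1651845208/2117811207; -708572812/705937069 1651845208/2117811207 912117890/2117811207]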